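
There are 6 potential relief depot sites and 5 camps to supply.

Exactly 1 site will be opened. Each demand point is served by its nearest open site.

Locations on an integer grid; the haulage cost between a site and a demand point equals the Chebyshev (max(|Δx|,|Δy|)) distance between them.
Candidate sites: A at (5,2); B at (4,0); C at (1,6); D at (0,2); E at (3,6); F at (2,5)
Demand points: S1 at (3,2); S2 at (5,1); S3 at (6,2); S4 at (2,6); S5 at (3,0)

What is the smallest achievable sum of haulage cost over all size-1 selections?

Open {A}.
  S1→A 2, S2→A 1, S3→A 1, S4→A 4, S5→A 2  ⇒ total 10.
Compare {B}: total 12.
Compare {F}: total 17.
No size-1 selection does better; minimum is 10.

10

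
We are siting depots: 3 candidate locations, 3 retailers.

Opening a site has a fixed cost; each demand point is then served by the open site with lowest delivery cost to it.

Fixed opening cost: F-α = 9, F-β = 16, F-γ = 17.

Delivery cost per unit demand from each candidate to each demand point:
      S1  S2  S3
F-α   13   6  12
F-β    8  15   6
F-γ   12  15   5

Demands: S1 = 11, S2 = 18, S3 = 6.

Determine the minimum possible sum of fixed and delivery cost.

Open {F-α, F-β}: assign each demand point to its cheapest open site.
  S1→F-β 11×8=88, S2→F-α 18×6=108, S3→F-β 6×6=36
  delivery cost 232, fixed 25 → total 257.
Compare {F-α, F-β, F-γ}: delivery cost 226 + fixed 42 = 268.
Compare {F-α, F-γ}: delivery cost 270 + fixed 26 = 296.
Compare {F-α}: delivery cost 323 + fixed 9 = 332.
All other subsets cost ≥ 268. Minimum total cost: 257.

257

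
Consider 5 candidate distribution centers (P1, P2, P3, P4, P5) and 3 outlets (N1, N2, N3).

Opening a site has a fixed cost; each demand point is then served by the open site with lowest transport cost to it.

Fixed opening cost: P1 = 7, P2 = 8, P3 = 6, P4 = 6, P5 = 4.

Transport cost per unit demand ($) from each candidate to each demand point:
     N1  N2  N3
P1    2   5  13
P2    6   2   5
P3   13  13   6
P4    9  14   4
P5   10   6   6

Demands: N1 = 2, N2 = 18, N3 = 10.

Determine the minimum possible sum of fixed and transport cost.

Open {P1, P2, P4}: assign each demand point to its cheapest open site.
  N1→P1 2×2=4, N2→P2 18×2=36, N3→P4 10×4=40
  transport cost 80, fixed 21 → total 101.
Compare {P2, P4}: transport cost 88 + fixed 14 = 102.
Compare {P1, P2}: transport cost 90 + fixed 15 = 105.
Compare {P1, P2, P4, P5}: transport cost 80 + fixed 25 = 105.
All other subsets cost ≥ 102. Minimum total cost: 101.

101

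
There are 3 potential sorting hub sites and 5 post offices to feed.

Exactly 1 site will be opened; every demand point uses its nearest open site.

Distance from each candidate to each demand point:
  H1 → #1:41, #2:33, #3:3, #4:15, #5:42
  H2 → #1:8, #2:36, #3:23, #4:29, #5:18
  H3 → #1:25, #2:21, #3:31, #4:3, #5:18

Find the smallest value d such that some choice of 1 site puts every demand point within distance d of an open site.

31

Open {H3}.
  Farthest demand point is #3 at distance 31 (to H3); all others are ≤ 31.
With {H2} the worst case is 36.
With {H1} the worst case is 42.
No size-1 selection achieves below 31.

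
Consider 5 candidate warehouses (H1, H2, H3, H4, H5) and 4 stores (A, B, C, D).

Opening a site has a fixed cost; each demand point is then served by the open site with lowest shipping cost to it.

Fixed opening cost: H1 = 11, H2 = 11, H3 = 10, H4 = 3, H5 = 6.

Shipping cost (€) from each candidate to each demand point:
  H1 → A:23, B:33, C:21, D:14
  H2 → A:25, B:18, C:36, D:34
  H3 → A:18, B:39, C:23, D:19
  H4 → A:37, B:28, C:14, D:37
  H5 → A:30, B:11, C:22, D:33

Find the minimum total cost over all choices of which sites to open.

81

Open {H3, H4, H5}: assign each demand point to its cheapest open site.
  A→H3 18, B→H5 11, C→H4 14, D→H3 19
  shipping cost 62, fixed 19 → total 81.
Compare {H1, H4, H5}: shipping cost 62 + fixed 20 = 82.
Compare {H1, H5}: shipping cost 69 + fixed 17 = 86.
Compare {H3, H5}: shipping cost 70 + fixed 16 = 86.
All other subsets cost ≥ 82. Minimum total cost: 81.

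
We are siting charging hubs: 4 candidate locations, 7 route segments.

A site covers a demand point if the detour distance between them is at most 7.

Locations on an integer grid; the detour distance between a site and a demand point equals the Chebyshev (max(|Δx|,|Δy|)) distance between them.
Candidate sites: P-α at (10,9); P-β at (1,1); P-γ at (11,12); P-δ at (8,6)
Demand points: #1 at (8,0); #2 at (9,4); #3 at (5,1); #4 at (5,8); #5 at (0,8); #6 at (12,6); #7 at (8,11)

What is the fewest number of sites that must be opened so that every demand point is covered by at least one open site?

Coverage sets (demand points within 7 of each site):
  P-α: {#2, #4, #6, #7}
  P-β: {#1, #3, #4, #5}
  P-γ: {#4, #6, #7}
  P-δ: {#1, #2, #3, #4, #6, #7}
No single site covers all 7 demand points.
But {P-α, P-β} covers everything, so the minimum is 2.

2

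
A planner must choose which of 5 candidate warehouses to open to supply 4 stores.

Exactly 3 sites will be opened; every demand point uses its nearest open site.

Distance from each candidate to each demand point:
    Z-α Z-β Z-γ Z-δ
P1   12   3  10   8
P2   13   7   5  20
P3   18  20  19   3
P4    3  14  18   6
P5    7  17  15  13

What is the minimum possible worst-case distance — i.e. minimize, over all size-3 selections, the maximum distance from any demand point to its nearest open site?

Open {P1, P2, P4}.
  Farthest demand point is Z-δ at distance 6 (to P4); all others are ≤ 6.
With {P2, P3, P4} the worst case is 7.
With {P2, P3, P5} the worst case is 7.
No size-3 selection achieves below 6.

6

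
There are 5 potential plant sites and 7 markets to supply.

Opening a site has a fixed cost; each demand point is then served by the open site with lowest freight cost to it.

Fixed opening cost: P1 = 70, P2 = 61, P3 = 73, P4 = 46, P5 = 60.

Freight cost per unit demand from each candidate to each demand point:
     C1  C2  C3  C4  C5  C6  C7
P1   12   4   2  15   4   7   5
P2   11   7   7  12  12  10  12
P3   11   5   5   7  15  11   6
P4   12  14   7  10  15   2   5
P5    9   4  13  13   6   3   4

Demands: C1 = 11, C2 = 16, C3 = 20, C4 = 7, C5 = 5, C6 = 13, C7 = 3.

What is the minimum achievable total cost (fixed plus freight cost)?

Open {P1, P4}: assign each demand point to its cheapest open site.
  C1→P1 11×12=132, C2→P1 16×4=64, C3→P1 20×2=40, C4→P4 7×10=70, C5→P1 5×4=20, C6→P4 13×2=26, C7→P1 3×5=15
  freight cost 367, fixed 116 → total 483.
Compare {P1, P5}: freight cost 365 + fixed 130 = 495.
Compare {P1, P4, P5}: freight cost 331 + fixed 176 = 507.
Compare {P1, P3, P4}: freight cost 335 + fixed 189 = 524.
All other subsets cost ≥ 495. Minimum total cost: 483.

483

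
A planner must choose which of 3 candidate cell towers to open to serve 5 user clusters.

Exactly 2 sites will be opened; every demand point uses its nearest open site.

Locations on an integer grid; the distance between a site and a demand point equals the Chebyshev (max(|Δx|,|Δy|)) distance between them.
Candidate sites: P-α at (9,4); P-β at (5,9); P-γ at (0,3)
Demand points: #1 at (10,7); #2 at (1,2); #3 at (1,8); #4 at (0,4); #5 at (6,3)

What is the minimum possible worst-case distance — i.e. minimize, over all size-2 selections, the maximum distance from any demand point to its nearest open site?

Open {P-α, P-γ}.
  Farthest demand point is #3 at distance 5 (to P-γ); all others are ≤ 5.
With {P-β, P-γ} the worst case is 6.
With {P-α, P-β} the worst case is 7.
No size-2 selection achieves below 5.

5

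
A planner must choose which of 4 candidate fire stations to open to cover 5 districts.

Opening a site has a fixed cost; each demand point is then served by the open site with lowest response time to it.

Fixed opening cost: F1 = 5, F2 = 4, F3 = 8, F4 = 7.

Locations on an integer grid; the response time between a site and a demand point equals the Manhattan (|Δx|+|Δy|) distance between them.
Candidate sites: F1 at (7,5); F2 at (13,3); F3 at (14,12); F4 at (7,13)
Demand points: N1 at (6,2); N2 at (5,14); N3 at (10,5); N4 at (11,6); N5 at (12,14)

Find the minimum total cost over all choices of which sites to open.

33

Open {F1, F4}: assign each demand point to its cheapest open site.
  N1→F1 4, N2→F4 3, N3→F1 3, N4→F1 5, N5→F4 6
  response time 21, fixed 12 → total 33.
Compare {F1, F2, F4}: response time 21 + fixed 16 = 37.
Compare {F2, F4}: response time 27 + fixed 11 = 38.
Compare {F1, F3, F4}: response time 19 + fixed 20 = 39.
All other subsets cost ≥ 37. Minimum total cost: 33.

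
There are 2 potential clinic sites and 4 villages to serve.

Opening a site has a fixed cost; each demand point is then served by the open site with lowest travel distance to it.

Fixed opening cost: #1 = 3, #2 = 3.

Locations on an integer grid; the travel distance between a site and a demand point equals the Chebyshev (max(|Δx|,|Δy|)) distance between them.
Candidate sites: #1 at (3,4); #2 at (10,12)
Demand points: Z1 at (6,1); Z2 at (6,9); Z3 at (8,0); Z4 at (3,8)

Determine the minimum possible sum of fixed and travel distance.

Open {#1}: assign each demand point to its cheapest open site.
  Z1→#1 3, Z2→#1 5, Z3→#1 5, Z4→#1 4
  travel distance 17, fixed 3 → total 20.
Compare {#1, #2}: travel distance 16 + fixed 6 = 22.
Compare {#2}: travel distance 34 + fixed 3 = 37.

20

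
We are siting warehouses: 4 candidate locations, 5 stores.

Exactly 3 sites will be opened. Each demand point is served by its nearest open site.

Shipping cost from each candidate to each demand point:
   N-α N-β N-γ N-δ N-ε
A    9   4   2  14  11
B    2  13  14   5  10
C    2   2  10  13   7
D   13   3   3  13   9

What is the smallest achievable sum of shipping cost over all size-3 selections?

Open {A, B, C}.
  N-α→B 2, N-β→C 2, N-γ→A 2, N-δ→B 5, N-ε→C 7  ⇒ total 18.
Compare {B, C, D}: total 19.
Compare {A, B, D}: total 21.
No size-3 selection does better; minimum is 18.

18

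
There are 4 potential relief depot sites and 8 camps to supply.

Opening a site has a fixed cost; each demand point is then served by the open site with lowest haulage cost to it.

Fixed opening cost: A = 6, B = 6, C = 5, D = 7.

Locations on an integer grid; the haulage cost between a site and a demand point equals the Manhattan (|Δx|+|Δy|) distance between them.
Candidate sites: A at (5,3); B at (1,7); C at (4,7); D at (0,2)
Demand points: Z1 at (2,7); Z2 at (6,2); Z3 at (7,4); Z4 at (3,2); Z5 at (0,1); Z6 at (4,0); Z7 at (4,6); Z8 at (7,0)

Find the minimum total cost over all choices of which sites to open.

38

Open {A, C}: assign each demand point to its cheapest open site.
  Z1→C 2, Z2→A 2, Z3→A 3, Z4→A 3, Z5→A 7, Z6→A 4, Z7→C 1, Z8→A 5
  haulage cost 27, fixed 11 → total 38.
Compare {A, C, D}: haulage cost 21 + fixed 18 = 39.
Compare {A}: haulage cost 35 + fixed 6 = 41.
Compare {A, B}: haulage cost 29 + fixed 12 = 41.
All other subsets cost ≥ 39. Minimum total cost: 38.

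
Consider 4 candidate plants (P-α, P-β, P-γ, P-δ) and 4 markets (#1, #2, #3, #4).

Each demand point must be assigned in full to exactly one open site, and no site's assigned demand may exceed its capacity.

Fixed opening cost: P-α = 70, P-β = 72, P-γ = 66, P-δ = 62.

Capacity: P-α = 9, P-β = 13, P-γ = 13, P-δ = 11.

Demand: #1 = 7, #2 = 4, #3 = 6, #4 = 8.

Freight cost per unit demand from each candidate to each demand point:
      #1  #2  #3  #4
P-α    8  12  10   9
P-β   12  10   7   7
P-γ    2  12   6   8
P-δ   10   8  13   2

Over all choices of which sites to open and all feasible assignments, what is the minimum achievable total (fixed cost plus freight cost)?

284

Open {P-β, P-γ}; cheapest assignment that respects the capacities:
  P-β (cap 13, load 12): #2, #4 — cost 4×10 + 8×7 = 96
  P-γ (cap 13, load 13): #1, #3 — cost 7×2 + 6×6 = 50
  Shipping 146, fixed 138 → total 284.
  Any other capacity-feasible assignment to {P-β, P-γ} ships for at least 146.
Compare {P-β, P-γ, P-δ}: its best feasible assignment gives total 306.
Compare {P-α, P-γ, P-δ}: its best feasible assignment gives total 312.
Every other set of open sites that can feasibly serve all demand totals ≥ 306 even under its best assignment. Minimum: 284.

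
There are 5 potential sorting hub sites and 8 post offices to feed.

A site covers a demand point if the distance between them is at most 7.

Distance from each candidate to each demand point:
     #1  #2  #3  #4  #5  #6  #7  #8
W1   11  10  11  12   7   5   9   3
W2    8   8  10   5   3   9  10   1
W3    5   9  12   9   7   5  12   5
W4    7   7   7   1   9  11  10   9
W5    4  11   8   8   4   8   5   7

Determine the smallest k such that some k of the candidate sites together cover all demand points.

3

Coverage sets (demand points within 7 of each site):
  W1: {#5, #6, #8}
  W2: {#4, #5, #8}
  W3: {#1, #5, #6, #8}
  W4: {#1, #2, #3, #4}
  W5: {#1, #5, #7, #8}
No 2 sites suffice: every size-2 union leaves at least one demand point uncovered.
But {W1, W4, W5} covers everything, so the minimum is 3.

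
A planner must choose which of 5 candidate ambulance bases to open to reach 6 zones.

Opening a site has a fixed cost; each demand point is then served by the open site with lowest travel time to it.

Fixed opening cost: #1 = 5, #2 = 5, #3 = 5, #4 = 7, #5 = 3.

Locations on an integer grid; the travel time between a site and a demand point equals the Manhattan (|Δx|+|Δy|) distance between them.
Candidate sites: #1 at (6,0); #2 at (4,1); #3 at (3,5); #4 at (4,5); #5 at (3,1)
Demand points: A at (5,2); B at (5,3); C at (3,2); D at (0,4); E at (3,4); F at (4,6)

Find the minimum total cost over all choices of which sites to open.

Open {#3, #5}: assign each demand point to its cheapest open site.
  A→#5 3, B→#3 4, C→#5 1, D→#3 4, E→#3 1, F→#3 2
  travel time 15, fixed 8 → total 23.
Compare {#3}: travel time 19 + fixed 5 = 24.
Compare {#2, #3}: travel time 14 + fixed 10 = 24.
Compare {#4, #5}: travel time 15 + fixed 10 = 25.
All other subsets cost ≥ 24. Minimum total cost: 23.

23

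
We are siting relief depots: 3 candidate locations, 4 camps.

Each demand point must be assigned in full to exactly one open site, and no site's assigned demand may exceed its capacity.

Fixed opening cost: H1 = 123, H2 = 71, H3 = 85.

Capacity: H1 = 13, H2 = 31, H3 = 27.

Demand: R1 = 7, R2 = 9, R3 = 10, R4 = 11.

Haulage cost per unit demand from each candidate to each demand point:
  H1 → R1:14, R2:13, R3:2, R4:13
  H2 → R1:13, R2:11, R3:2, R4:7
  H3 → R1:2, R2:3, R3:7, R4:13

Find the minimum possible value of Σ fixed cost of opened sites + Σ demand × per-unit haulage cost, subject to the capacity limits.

294

Open {H2, H3}; cheapest assignment that respects the capacities:
  H2 (cap 31, load 21): R3, R4 — cost 10×2 + 11×7 = 97
  H3 (cap 27, load 16): R1, R2 — cost 7×2 + 9×3 = 41
  Shipping 138, fixed 156 → total 294.
  Any other capacity-feasible assignment to {H2, H3} ships for at least 138.
Compare {H1, H3}: its best feasible assignment gives total 412.
Compare {H1, H2, H3}: its best feasible assignment gives total 417.
Every other set of open sites that can feasibly serve all demand totals ≥ 412 even under its best assignment. Minimum: 294.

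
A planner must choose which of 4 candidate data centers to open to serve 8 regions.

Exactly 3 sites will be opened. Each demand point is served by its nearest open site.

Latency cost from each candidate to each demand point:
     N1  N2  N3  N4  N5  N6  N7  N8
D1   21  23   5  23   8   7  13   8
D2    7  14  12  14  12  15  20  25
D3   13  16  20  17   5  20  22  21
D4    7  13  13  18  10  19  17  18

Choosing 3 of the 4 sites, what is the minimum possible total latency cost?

73

Open {D1, D2, D3}.
  N1→D2 7, N2→D2 14, N3→D1 5, N4→D2 14, N5→D3 5, N6→D1 7, N7→D1 13, N8→D1 8  ⇒ total 73.
Compare {D1, D2, D4}: total 75.
Compare {D1, D3, D4}: total 75.
No size-3 selection does better; minimum is 73.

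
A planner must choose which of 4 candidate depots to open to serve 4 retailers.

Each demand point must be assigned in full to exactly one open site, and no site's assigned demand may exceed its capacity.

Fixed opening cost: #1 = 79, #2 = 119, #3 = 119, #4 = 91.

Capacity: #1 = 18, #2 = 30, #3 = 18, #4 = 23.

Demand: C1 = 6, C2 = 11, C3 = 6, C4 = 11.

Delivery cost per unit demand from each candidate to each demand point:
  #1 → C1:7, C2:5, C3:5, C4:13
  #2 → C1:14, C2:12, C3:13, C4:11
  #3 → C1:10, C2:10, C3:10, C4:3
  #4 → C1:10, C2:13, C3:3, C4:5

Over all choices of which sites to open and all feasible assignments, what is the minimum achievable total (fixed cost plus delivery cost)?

Open {#1, #4}; cheapest assignment that respects the capacities:
  #1 (cap 18, load 17): C1, C2 — cost 6×7 + 11×5 = 97
  #4 (cap 23, load 17): C3, C4 — cost 6×3 + 11×5 = 73
  Shipping 170, fixed 170 → total 340.
  Any other capacity-feasible assignment to {#1, #4} ships for at least 170.
Compare {#1, #3}: its best feasible assignment gives total 376.
Compare {#1, #3, #4}: its best feasible assignment gives total 437.
Every other set of open sites that can feasibly serve all demand totals ≥ 376 even under its best assignment. Minimum: 340.

340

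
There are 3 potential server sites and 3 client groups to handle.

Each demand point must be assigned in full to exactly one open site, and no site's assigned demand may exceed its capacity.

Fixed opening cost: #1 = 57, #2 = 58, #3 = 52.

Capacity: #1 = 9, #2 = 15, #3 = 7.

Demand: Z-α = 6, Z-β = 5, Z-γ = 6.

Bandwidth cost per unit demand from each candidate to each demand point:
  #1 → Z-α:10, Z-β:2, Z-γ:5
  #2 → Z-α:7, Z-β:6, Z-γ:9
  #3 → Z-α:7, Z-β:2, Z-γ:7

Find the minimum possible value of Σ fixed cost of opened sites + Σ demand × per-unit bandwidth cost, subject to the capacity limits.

216

Open {#2, #3}; cheapest assignment that respects the capacities:
  #2 (cap 15, load 12): Z-α, Z-γ — cost 6×7 + 6×9 = 96
  #3 (cap 7, load 5): Z-β — cost 5×2 = 10
  Shipping 106, fixed 110 → total 216.
  Any other capacity-feasible assignment to {#2, #3} ships for at least 106.
Compare {#1, #2}: its best feasible assignment gives total 217.
Compare {#1, #2, #3}: its best feasible assignment gives total 249.
Every other set of open sites that can feasibly serve all demand totals ≥ 217 even under its best assignment. Minimum: 216.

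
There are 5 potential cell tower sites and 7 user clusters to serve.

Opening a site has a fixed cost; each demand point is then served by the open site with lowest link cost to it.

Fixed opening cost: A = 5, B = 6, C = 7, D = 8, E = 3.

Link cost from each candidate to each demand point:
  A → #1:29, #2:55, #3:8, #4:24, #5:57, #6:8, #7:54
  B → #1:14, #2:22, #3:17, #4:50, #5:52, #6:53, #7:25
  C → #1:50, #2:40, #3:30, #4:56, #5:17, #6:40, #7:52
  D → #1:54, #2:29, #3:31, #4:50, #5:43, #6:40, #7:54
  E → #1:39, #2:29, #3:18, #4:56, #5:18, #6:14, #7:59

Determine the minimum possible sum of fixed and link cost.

Open {A, B, E}: assign each demand point to its cheapest open site.
  #1→B 14, #2→B 22, #3→A 8, #4→A 24, #5→E 18, #6→A 8, #7→B 25
  link cost 119, fixed 14 → total 133.
Compare {A, B, C}: link cost 118 + fixed 18 = 136.
Compare {A, B, C, E}: link cost 118 + fixed 21 = 139.
Compare {A, B, D, E}: link cost 119 + fixed 22 = 141.
All other subsets cost ≥ 136. Minimum total cost: 133.

133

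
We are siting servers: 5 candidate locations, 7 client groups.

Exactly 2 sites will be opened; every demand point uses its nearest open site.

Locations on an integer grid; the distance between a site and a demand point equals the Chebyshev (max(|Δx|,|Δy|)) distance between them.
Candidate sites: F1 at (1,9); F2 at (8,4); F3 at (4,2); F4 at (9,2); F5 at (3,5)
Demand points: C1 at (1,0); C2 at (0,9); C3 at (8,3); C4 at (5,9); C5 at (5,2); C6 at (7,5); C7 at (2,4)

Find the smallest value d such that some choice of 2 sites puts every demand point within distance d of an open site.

Open {F1, F3}.
  Farthest demand point is C3 at distance 4 (to F3); all others are ≤ 4.
With {F3, F5} the worst case is 4.
With {F1, F5} the worst case is 5.
No size-2 selection achieves below 4.

4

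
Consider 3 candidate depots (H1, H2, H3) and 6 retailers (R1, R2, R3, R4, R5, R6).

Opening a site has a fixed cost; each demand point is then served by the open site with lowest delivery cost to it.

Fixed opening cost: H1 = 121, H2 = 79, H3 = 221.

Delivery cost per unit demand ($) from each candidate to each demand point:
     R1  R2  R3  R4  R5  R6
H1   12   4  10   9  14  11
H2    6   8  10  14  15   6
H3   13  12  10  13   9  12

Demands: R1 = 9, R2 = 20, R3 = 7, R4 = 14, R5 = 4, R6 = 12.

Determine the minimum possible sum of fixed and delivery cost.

Open {H1, H2}: assign each demand point to its cheapest open site.
  R1→H2 9×6=54, R2→H1 20×4=80, R3→H1 7×10=70, R4→H1 14×9=126, R5→H1 4×14=56, R6→H2 12×6=72
  delivery cost 458, fixed 200 → total 658.
Compare {H2}: delivery cost 612 + fixed 79 = 691.
Compare {H1}: delivery cost 572 + fixed 121 = 693.
Compare {H1, H2, H3}: delivery cost 438 + fixed 421 = 859.
All other subsets cost ≥ 691. Minimum total cost: 658.

658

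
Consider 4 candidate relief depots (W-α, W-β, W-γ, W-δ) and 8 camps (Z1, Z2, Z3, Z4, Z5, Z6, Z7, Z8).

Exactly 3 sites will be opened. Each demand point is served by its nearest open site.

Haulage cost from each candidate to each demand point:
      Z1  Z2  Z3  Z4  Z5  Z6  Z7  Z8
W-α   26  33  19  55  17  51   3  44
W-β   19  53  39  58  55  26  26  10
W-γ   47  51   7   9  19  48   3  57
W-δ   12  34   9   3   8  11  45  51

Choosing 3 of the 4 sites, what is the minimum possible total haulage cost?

Open {W-β, W-γ, W-δ}.
  Z1→W-δ 12, Z2→W-δ 34, Z3→W-γ 7, Z4→W-δ 3, Z5→W-δ 8, Z6→W-δ 11, Z7→W-γ 3, Z8→W-β 10  ⇒ total 88.
Compare {W-α, W-β, W-δ}: total 89.
Compare {W-α, W-γ, W-δ}: total 121.
No size-3 selection does better; minimum is 88.

88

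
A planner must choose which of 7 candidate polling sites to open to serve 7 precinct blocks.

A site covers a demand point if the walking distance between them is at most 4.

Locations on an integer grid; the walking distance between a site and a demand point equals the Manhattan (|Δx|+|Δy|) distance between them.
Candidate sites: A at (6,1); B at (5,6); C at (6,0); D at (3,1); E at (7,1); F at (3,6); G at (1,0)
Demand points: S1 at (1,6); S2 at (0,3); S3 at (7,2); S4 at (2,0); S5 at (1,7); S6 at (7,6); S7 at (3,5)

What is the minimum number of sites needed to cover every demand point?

Coverage sets (demand points within 4 of each site):
  A: {S3}
  B: {S1, S6, S7}
  C: {S3, S4}
  D: {S4, S7}
  E: {S3}
  F: {S1, S5, S6, S7}
  G: {S2, S4}
No 2 sites suffice: every size-2 union leaves at least one demand point uncovered.
But {A, F, G} covers everything, so the minimum is 3.

3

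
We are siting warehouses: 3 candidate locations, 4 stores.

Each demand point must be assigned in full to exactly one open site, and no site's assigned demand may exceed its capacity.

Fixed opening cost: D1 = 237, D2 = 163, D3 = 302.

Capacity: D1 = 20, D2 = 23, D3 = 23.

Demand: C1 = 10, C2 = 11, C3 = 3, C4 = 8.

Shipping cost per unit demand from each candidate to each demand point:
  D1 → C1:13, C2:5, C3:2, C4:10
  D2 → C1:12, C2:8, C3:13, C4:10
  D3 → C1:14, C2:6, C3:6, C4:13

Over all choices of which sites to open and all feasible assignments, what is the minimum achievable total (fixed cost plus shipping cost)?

Open {D1, D2}; cheapest assignment that respects the capacities:
  D1 (cap 20, load 14): C2, C3 — cost 11×5 + 3×2 = 61
  D2 (cap 23, load 18): C1, C4 — cost 10×12 + 8×10 = 200
  Shipping 261, fixed 400 → total 661.
  Any other capacity-feasible assignment to {D1, D2} ships for at least 261.
Compare {D2, D3}: its best feasible assignment gives total 749.
Compare {D1, D3}: its best feasible assignment gives total 831.
Every other set of open sites that can feasibly serve all demand totals ≥ 749 even under its best assignment. Minimum: 661.

661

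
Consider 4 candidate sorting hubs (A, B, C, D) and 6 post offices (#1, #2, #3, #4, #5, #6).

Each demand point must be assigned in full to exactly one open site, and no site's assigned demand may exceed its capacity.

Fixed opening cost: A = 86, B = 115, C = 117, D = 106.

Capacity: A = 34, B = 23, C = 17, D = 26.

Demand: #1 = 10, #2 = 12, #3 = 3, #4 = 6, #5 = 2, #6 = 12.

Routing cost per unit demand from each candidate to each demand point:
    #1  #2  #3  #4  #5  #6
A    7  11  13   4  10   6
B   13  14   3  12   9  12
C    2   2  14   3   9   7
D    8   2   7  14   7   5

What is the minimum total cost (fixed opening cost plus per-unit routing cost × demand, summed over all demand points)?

Open {A, D}; cheapest assignment that respects the capacities:
  A (cap 34, load 28): #1, #4, #6 — cost 10×7 + 6×4 + 12×6 = 166
  D (cap 26, load 17): #2, #3, #5 — cost 12×2 + 3×7 + 2×7 = 59
  Shipping 225, fixed 192 → total 417.
  Any other capacity-feasible assignment to {A, D} ships for at least 225.
Compare {A, C}: its best feasible assignment gives total 450.
Compare {A, C, D}: its best feasible assignment gives total 478.
Every other set of open sites that can feasibly serve all demand totals ≥ 450 even under its best assignment. Minimum: 417.

417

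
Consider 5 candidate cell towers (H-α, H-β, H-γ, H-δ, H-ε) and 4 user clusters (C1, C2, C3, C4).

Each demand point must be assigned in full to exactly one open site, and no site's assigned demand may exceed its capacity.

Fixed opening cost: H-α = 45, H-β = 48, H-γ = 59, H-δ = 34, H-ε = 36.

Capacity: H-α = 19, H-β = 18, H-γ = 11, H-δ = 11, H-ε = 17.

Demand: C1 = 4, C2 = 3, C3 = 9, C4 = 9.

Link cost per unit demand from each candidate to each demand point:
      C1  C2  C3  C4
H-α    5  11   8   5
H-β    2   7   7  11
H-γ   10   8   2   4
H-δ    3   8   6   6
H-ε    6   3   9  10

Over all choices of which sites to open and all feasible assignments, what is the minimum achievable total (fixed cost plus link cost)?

Open {H-α, H-γ}; cheapest assignment that respects the capacities:
  H-α (cap 19, load 16): C1, C2, C4 — cost 4×5 + 3×11 + 9×5 = 98
  H-γ (cap 11, load 9): C3 — cost 9×2 = 18
  Shipping 116, fixed 104 → total 220.
  Any other capacity-feasible assignment to {H-α, H-γ} ships for at least 116.
Compare {H-β, H-δ}: its best feasible assignment gives total 228.
Compare {H-α, H-β}: its best feasible assignment gives total 230.
Every other set of open sites that can feasibly serve all demand totals ≥ 228 even under its best assignment. Minimum: 220.

220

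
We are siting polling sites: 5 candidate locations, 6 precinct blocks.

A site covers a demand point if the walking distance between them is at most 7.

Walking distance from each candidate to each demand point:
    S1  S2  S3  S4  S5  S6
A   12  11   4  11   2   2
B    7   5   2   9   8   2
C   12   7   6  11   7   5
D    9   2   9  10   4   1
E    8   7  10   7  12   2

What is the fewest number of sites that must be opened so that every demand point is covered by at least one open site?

Coverage sets (demand points within 7 of each site):
  A: {S3, S5, S6}
  B: {S1, S2, S3, S6}
  C: {S2, S3, S5, S6}
  D: {S2, S5, S6}
  E: {S2, S4, S6}
No 2 sites suffice: every size-2 union leaves at least one demand point uncovered.
But {A, B, E} covers everything, so the minimum is 3.

3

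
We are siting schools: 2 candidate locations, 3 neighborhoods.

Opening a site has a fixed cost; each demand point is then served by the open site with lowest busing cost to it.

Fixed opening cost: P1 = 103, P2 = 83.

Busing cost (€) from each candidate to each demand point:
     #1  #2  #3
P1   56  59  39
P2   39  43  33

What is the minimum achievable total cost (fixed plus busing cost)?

Open {P2}: assign each demand point to its cheapest open site.
  #1→P2 39, #2→P2 43, #3→P2 33
  busing cost 115, fixed 83 → total 198.
Compare {P1}: busing cost 154 + fixed 103 = 257.
Compare {P1, P2}: busing cost 115 + fixed 186 = 301.

198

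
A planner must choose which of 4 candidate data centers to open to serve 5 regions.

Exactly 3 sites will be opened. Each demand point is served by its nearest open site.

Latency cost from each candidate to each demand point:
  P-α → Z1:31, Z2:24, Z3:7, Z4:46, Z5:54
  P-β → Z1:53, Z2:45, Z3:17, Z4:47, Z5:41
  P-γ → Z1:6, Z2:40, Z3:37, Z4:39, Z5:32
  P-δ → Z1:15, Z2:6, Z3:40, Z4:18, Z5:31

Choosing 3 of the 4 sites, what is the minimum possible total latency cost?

68

Open {P-α, P-γ, P-δ}.
  Z1→P-γ 6, Z2→P-δ 6, Z3→P-α 7, Z4→P-δ 18, Z5→P-δ 31  ⇒ total 68.
Compare {P-α, P-β, P-δ}: total 77.
Compare {P-β, P-γ, P-δ}: total 78.
No size-3 selection does better; minimum is 68.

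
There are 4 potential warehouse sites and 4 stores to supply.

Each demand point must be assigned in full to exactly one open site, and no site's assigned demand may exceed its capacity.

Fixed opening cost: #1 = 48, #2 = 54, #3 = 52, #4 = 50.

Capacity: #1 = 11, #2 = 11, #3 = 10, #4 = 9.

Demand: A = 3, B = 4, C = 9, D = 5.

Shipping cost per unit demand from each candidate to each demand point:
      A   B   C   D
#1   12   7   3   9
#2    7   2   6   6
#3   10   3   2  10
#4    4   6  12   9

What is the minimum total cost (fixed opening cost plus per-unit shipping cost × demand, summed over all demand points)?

Open {#2, #3, #4}; cheapest assignment that respects the capacities:
  #2 (cap 11, load 9): B, D — cost 4×2 + 5×6 = 38
  #3 (cap 10, load 9): C — cost 9×2 = 18
  #4 (cap 9, load 3): A — cost 3×4 = 12
  Shipping 68, fixed 156 → total 224.
  Any other capacity-feasible assignment to {#2, #3, #4} ships for at least 68.
Compare {#1, #2, #4}: its best feasible assignment gives total 229.
Compare {#1, #2, #3}: its best feasible assignment gives total 244.
Every other set of open sites that can feasibly serve all demand totals ≥ 229 even under its best assignment. Minimum: 224.

224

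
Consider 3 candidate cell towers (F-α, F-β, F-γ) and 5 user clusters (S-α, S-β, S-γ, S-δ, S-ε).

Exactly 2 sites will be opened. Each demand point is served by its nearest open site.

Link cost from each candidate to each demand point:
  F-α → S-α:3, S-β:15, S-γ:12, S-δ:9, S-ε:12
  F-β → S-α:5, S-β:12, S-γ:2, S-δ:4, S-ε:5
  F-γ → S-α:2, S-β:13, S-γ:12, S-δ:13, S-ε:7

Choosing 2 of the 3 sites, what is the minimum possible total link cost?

25

Open {F-β, F-γ}.
  S-α→F-γ 2, S-β→F-β 12, S-γ→F-β 2, S-δ→F-β 4, S-ε→F-β 5  ⇒ total 25.
Compare {F-α, F-β}: total 26.
Compare {F-α, F-γ}: total 43.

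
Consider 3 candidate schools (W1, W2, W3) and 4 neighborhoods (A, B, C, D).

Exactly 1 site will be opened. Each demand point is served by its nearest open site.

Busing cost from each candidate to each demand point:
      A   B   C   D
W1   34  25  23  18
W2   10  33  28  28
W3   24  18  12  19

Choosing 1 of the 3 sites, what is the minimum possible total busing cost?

Open {W3}.
  A→W3 24, B→W3 18, C→W3 12, D→W3 19  ⇒ total 73.
Compare {W2}: total 99.
Compare {W1}: total 100.

73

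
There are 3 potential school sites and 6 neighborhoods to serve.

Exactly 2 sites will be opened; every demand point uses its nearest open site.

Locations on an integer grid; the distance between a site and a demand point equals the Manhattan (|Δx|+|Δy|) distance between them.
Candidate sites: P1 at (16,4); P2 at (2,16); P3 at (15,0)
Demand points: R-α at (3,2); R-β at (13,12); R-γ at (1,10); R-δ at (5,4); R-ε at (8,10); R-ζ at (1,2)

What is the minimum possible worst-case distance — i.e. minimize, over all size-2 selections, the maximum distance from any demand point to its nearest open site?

15

Open {P1, P2}.
  Farthest demand point is R-α at distance 15 (to P1); all others are ≤ 15.
With {P2, P3} the worst case is 15.
With {P1, P3} the worst case is 21.
No size-2 selection achieves below 15.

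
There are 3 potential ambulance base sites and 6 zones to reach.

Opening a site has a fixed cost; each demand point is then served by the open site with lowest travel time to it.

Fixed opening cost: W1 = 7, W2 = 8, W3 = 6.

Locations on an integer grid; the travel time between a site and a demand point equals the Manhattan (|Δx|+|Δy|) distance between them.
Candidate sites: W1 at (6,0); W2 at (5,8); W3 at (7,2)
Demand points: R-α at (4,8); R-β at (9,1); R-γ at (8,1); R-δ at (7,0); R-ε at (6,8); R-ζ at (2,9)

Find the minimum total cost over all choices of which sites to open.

Open {W2, W3}: assign each demand point to its cheapest open site.
  R-α→W2 1, R-β→W3 3, R-γ→W3 2, R-δ→W3 2, R-ε→W2 1, R-ζ→W2 4
  travel time 13, fixed 14 → total 27.
Compare {W1, W2}: travel time 14 + fixed 15 = 29.
Compare {W1, W2, W3}: travel time 12 + fixed 21 = 33.
Compare {W3}: travel time 35 + fixed 6 = 41.
All other subsets cost ≥ 29. Minimum total cost: 27.

27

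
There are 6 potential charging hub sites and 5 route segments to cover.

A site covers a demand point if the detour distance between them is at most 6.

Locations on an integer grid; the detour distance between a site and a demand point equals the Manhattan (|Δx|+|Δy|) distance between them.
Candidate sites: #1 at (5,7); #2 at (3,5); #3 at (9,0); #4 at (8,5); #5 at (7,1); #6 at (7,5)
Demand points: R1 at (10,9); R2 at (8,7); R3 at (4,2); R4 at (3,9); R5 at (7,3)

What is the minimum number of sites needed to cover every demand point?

2

Coverage sets (demand points within 6 of each site):
  #1: {R2, R3, R4, R5}
  #2: {R3, R4, R5}
  #3: {R5}
  #4: {R1, R2, R5}
  #5: {R3, R5}
  #6: {R2, R3, R5}
No single site covers all 5 demand points.
But {#1, #4} covers everything, so the minimum is 2.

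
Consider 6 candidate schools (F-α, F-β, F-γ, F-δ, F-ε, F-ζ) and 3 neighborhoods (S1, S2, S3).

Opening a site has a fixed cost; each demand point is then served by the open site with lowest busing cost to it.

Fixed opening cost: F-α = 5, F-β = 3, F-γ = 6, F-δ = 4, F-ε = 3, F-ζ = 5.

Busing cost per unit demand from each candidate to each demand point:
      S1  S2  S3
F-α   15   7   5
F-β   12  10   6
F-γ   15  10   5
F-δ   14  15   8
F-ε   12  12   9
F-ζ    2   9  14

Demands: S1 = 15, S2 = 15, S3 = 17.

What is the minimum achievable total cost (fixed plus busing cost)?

Open {F-α, F-ζ}: assign each demand point to its cheapest open site.
  S1→F-ζ 15×2=30, S2→F-α 15×7=105, S3→F-α 17×5=85
  busing cost 220, fixed 10 → total 230.
Compare {F-α, F-β, F-ζ}: busing cost 220 + fixed 13 = 233.
Compare {F-α, F-ε, F-ζ}: busing cost 220 + fixed 13 = 233.
Compare {F-α, F-δ, F-ζ}: busing cost 220 + fixed 14 = 234.
All other subsets cost ≥ 233. Minimum total cost: 230.

230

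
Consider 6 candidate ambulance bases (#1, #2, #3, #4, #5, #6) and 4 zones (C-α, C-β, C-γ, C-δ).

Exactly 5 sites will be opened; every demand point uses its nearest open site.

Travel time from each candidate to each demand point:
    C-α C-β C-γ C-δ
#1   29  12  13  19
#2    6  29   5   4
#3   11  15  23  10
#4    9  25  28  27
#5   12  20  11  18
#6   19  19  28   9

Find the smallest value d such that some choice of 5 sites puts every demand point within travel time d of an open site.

12

Open {#1, #2, #3, #4, #5}.
  Farthest demand point is C-β at travel time 12 (to #1); all others are ≤ 12.
With {#1, #2, #3, #4, #6} the worst case is 12.
With {#1, #2, #3, #5, #6} the worst case is 12.
No size-5 selection achieves below 12.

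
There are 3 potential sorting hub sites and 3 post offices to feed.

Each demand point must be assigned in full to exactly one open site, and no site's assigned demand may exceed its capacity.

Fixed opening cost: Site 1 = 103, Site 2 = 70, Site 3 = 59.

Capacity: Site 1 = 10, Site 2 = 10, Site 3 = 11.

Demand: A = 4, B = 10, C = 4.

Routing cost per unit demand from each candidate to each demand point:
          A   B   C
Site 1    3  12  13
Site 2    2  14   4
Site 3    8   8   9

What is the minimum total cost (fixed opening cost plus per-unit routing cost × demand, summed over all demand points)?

Open {Site 2, Site 3}; cheapest assignment that respects the capacities:
  Site 2 (cap 10, load 8): A, C — cost 4×2 + 4×4 = 24
  Site 3 (cap 11, load 10): B — cost 10×8 = 80
  Shipping 104, fixed 129 → total 233.
  Any other capacity-feasible assignment to {Site 2, Site 3} ships for at least 104.
Compare {Site 1, Site 3}: its best feasible assignment gives total 306.
Compare {Site 1, Site 2}: its best feasible assignment gives total 317.
Every other set of open sites that can feasibly serve all demand totals ≥ 306 even under its best assignment. Minimum: 233.

233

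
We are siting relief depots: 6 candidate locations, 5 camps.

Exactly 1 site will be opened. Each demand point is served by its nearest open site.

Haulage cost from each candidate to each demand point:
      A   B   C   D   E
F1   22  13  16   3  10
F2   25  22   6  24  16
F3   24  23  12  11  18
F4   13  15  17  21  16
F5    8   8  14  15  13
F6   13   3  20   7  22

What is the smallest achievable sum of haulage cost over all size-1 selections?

Open {F5}.
  A→F5 8, B→F5 8, C→F5 14, D→F5 15, E→F5 13  ⇒ total 58.
Compare {F1}: total 64.
Compare {F6}: total 65.
No size-1 selection does better; minimum is 58.

58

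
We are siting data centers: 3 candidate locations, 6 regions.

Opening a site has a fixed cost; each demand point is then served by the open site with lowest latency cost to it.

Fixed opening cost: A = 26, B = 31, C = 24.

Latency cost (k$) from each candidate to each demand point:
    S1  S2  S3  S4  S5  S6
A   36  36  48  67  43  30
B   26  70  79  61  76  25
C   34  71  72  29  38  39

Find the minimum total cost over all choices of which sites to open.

Open {A, C}: assign each demand point to its cheapest open site.
  S1→C 34, S2→A 36, S3→A 48, S4→C 29, S5→C 38, S6→A 30
  latency cost 215, fixed 50 → total 265.
Compare {A, B, C}: latency cost 202 + fixed 81 = 283.
Compare {A}: latency cost 260 + fixed 26 = 286.
Compare {A, B}: latency cost 239 + fixed 57 = 296.
All other subsets cost ≥ 283. Minimum total cost: 265.

265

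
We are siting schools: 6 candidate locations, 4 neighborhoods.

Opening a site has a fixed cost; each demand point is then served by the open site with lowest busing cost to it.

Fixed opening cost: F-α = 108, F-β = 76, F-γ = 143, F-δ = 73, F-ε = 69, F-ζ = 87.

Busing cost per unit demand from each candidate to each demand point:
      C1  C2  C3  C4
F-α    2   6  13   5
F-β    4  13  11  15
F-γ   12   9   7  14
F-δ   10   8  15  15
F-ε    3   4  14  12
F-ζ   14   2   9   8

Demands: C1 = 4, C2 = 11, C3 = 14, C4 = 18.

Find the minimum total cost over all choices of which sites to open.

Open {F-ζ}: assign each demand point to its cheapest open site.
  C1→F-ζ 4×14=56, C2→F-ζ 11×2=22, C3→F-ζ 14×9=126, C4→F-ζ 18×8=144
  busing cost 348, fixed 87 → total 435.
Compare {F-α, F-ζ}: busing cost 246 + fixed 195 = 441.
Compare {F-α}: busing cost 346 + fixed 108 = 454.
Compare {F-ε, F-ζ}: busing cost 304 + fixed 156 = 460.
All other subsets cost ≥ 441. Minimum total cost: 435.

435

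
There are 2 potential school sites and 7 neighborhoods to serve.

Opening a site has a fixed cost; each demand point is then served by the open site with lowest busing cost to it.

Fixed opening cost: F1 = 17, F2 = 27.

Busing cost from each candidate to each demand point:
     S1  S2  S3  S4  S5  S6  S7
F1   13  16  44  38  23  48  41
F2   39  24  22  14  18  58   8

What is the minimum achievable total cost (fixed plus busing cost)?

Open {F1, F2}: assign each demand point to its cheapest open site.
  S1→F1 13, S2→F1 16, S3→F2 22, S4→F2 14, S5→F2 18, S6→F1 48, S7→F2 8
  busing cost 139, fixed 44 → total 183.
Compare {F2}: busing cost 183 + fixed 27 = 210.
Compare {F1}: busing cost 223 + fixed 17 = 240.

183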